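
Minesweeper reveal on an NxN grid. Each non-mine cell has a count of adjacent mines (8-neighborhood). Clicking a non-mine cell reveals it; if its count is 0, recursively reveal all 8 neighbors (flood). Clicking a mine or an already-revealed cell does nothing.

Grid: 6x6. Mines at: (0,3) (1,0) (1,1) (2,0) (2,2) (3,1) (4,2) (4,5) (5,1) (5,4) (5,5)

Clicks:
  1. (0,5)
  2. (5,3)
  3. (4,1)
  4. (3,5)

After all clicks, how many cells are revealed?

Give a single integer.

Answer: 13

Derivation:
Click 1 (0,5) count=0: revealed 11 new [(0,4) (0,5) (1,3) (1,4) (1,5) (2,3) (2,4) (2,5) (3,3) (3,4) (3,5)] -> total=11
Click 2 (5,3) count=2: revealed 1 new [(5,3)] -> total=12
Click 3 (4,1) count=3: revealed 1 new [(4,1)] -> total=13
Click 4 (3,5) count=1: revealed 0 new [(none)] -> total=13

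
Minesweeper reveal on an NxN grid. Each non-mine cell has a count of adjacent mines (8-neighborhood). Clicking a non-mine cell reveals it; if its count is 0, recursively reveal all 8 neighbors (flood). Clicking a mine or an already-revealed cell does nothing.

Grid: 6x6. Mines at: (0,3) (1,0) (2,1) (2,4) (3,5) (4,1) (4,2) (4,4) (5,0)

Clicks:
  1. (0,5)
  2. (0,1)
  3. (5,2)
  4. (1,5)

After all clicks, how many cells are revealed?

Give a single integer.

Answer: 6

Derivation:
Click 1 (0,5) count=0: revealed 4 new [(0,4) (0,5) (1,4) (1,5)] -> total=4
Click 2 (0,1) count=1: revealed 1 new [(0,1)] -> total=5
Click 3 (5,2) count=2: revealed 1 new [(5,2)] -> total=6
Click 4 (1,5) count=1: revealed 0 new [(none)] -> total=6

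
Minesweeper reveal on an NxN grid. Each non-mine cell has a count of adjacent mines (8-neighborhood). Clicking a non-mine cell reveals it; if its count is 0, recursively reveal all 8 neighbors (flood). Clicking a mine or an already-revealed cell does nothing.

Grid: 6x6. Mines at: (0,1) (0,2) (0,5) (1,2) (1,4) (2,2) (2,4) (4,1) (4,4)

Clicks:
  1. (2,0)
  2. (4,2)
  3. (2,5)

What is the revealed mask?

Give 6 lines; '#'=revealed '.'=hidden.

Answer: ......
##....
##...#
##....
..#...
......

Derivation:
Click 1 (2,0) count=0: revealed 6 new [(1,0) (1,1) (2,0) (2,1) (3,0) (3,1)] -> total=6
Click 2 (4,2) count=1: revealed 1 new [(4,2)] -> total=7
Click 3 (2,5) count=2: revealed 1 new [(2,5)] -> total=8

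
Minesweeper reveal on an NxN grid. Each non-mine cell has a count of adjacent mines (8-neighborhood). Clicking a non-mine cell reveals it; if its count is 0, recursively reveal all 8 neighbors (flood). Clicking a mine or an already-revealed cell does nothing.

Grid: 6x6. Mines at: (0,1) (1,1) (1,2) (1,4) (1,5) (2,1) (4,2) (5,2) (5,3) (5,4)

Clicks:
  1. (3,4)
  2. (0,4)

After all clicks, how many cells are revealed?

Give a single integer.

Answer: 10

Derivation:
Click 1 (3,4) count=0: revealed 9 new [(2,3) (2,4) (2,5) (3,3) (3,4) (3,5) (4,3) (4,4) (4,5)] -> total=9
Click 2 (0,4) count=2: revealed 1 new [(0,4)] -> total=10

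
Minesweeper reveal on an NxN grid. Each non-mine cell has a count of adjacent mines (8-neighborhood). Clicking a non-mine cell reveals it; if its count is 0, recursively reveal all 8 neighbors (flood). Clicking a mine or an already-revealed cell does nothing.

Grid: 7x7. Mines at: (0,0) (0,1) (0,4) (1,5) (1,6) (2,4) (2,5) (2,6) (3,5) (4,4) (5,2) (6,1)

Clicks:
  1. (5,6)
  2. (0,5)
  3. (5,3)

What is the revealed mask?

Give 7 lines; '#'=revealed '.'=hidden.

Click 1 (5,6) count=0: revealed 10 new [(4,5) (4,6) (5,3) (5,4) (5,5) (5,6) (6,3) (6,4) (6,5) (6,6)] -> total=10
Click 2 (0,5) count=3: revealed 1 new [(0,5)] -> total=11
Click 3 (5,3) count=2: revealed 0 new [(none)] -> total=11

Answer: .....#.
.......
.......
.......
.....##
...####
...####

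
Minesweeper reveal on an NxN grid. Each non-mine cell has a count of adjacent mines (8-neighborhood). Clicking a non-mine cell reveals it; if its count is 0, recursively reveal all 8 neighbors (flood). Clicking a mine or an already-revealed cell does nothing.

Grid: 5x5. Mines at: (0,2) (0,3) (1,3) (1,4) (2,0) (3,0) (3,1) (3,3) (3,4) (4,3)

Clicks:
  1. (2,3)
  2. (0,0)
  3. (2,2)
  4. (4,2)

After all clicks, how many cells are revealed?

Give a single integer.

Click 1 (2,3) count=4: revealed 1 new [(2,3)] -> total=1
Click 2 (0,0) count=0: revealed 4 new [(0,0) (0,1) (1,0) (1,1)] -> total=5
Click 3 (2,2) count=3: revealed 1 new [(2,2)] -> total=6
Click 4 (4,2) count=3: revealed 1 new [(4,2)] -> total=7

Answer: 7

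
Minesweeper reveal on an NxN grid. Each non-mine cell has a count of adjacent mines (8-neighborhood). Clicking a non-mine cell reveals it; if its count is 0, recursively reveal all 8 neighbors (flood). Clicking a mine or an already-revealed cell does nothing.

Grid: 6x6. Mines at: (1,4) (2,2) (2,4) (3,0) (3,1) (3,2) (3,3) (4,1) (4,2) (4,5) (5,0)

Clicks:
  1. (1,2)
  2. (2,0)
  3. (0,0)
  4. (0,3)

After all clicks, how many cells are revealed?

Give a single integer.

Answer: 10

Derivation:
Click 1 (1,2) count=1: revealed 1 new [(1,2)] -> total=1
Click 2 (2,0) count=2: revealed 1 new [(2,0)] -> total=2
Click 3 (0,0) count=0: revealed 8 new [(0,0) (0,1) (0,2) (0,3) (1,0) (1,1) (1,3) (2,1)] -> total=10
Click 4 (0,3) count=1: revealed 0 new [(none)] -> total=10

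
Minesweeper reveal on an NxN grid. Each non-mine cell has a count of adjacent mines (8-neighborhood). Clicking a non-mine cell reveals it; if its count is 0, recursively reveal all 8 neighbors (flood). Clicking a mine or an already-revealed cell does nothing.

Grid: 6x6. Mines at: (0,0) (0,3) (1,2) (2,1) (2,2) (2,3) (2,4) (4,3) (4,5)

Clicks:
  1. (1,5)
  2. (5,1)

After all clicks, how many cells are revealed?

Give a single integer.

Answer: 10

Derivation:
Click 1 (1,5) count=1: revealed 1 new [(1,5)] -> total=1
Click 2 (5,1) count=0: revealed 9 new [(3,0) (3,1) (3,2) (4,0) (4,1) (4,2) (5,0) (5,1) (5,2)] -> total=10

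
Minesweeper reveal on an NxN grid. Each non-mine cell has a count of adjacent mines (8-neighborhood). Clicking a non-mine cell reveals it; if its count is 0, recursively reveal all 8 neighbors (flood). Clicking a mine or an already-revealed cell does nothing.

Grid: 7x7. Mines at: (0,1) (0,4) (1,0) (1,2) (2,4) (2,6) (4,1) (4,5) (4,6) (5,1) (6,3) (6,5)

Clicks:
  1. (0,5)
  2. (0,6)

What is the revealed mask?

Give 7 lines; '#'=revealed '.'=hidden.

Answer: .....##
.....##
.......
.......
.......
.......
.......

Derivation:
Click 1 (0,5) count=1: revealed 1 new [(0,5)] -> total=1
Click 2 (0,6) count=0: revealed 3 new [(0,6) (1,5) (1,6)] -> total=4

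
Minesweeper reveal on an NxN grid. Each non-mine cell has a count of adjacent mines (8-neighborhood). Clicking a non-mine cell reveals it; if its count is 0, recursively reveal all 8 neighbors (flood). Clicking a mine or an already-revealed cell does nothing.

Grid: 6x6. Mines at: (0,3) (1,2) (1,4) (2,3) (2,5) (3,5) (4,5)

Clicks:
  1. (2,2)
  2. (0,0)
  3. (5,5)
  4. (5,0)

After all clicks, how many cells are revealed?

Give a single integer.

Click 1 (2,2) count=2: revealed 1 new [(2,2)] -> total=1
Click 2 (0,0) count=0: revealed 21 new [(0,0) (0,1) (1,0) (1,1) (2,0) (2,1) (3,0) (3,1) (3,2) (3,3) (3,4) (4,0) (4,1) (4,2) (4,3) (4,4) (5,0) (5,1) (5,2) (5,3) (5,4)] -> total=22
Click 3 (5,5) count=1: revealed 1 new [(5,5)] -> total=23
Click 4 (5,0) count=0: revealed 0 new [(none)] -> total=23

Answer: 23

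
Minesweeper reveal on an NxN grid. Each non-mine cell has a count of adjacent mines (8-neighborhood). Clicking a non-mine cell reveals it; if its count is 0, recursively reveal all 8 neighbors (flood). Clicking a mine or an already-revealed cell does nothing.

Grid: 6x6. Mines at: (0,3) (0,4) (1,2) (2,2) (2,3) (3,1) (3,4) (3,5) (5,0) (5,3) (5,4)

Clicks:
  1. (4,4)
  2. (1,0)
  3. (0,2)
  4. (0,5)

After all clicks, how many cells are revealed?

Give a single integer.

Click 1 (4,4) count=4: revealed 1 new [(4,4)] -> total=1
Click 2 (1,0) count=0: revealed 6 new [(0,0) (0,1) (1,0) (1,1) (2,0) (2,1)] -> total=7
Click 3 (0,2) count=2: revealed 1 new [(0,2)] -> total=8
Click 4 (0,5) count=1: revealed 1 new [(0,5)] -> total=9

Answer: 9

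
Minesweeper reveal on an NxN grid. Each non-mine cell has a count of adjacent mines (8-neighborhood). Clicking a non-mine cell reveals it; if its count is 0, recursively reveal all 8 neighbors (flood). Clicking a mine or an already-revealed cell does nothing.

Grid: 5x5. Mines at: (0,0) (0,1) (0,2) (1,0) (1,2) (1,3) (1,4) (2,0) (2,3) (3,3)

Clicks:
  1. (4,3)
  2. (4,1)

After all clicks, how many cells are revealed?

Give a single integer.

Click 1 (4,3) count=1: revealed 1 new [(4,3)] -> total=1
Click 2 (4,1) count=0: revealed 6 new [(3,0) (3,1) (3,2) (4,0) (4,1) (4,2)] -> total=7

Answer: 7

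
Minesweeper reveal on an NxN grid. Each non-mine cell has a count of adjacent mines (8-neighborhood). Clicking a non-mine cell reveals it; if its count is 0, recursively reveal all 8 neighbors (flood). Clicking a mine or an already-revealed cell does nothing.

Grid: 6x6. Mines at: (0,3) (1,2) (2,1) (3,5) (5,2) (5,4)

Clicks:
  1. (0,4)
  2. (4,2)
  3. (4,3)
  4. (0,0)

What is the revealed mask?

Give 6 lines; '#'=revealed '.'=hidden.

Click 1 (0,4) count=1: revealed 1 new [(0,4)] -> total=1
Click 2 (4,2) count=1: revealed 1 new [(4,2)] -> total=2
Click 3 (4,3) count=2: revealed 1 new [(4,3)] -> total=3
Click 4 (0,0) count=0: revealed 4 new [(0,0) (0,1) (1,0) (1,1)] -> total=7

Answer: ##..#.
##....
......
......
..##..
......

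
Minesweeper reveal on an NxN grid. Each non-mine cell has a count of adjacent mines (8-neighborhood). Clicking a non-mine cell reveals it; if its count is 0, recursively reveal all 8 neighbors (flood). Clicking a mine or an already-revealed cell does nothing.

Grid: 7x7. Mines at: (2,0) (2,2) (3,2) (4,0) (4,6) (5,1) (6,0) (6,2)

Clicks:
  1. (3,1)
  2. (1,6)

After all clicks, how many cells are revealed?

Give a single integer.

Click 1 (3,1) count=4: revealed 1 new [(3,1)] -> total=1
Click 2 (1,6) count=0: revealed 33 new [(0,0) (0,1) (0,2) (0,3) (0,4) (0,5) (0,6) (1,0) (1,1) (1,2) (1,3) (1,4) (1,5) (1,6) (2,3) (2,4) (2,5) (2,6) (3,3) (3,4) (3,5) (3,6) (4,3) (4,4) (4,5) (5,3) (5,4) (5,5) (5,6) (6,3) (6,4) (6,5) (6,6)] -> total=34

Answer: 34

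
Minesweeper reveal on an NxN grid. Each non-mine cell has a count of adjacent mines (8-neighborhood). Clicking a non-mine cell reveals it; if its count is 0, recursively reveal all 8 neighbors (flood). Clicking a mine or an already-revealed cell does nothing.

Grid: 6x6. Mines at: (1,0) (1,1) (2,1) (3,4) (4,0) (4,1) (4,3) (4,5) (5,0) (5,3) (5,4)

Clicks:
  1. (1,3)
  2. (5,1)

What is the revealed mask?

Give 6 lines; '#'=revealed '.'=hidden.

Answer: ..####
..####
..####
......
......
.#....

Derivation:
Click 1 (1,3) count=0: revealed 12 new [(0,2) (0,3) (0,4) (0,5) (1,2) (1,3) (1,4) (1,5) (2,2) (2,3) (2,4) (2,5)] -> total=12
Click 2 (5,1) count=3: revealed 1 new [(5,1)] -> total=13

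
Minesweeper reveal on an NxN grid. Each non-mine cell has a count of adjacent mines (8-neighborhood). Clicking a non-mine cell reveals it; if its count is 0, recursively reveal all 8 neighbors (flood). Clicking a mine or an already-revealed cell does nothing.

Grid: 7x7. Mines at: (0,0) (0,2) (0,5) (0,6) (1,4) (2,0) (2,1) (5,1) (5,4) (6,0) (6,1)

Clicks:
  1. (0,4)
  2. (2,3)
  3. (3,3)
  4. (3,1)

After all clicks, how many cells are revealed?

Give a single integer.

Answer: 23

Derivation:
Click 1 (0,4) count=2: revealed 1 new [(0,4)] -> total=1
Click 2 (2,3) count=1: revealed 1 new [(2,3)] -> total=2
Click 3 (3,3) count=0: revealed 20 new [(1,5) (1,6) (2,2) (2,4) (2,5) (2,6) (3,2) (3,3) (3,4) (3,5) (3,6) (4,2) (4,3) (4,4) (4,5) (4,6) (5,5) (5,6) (6,5) (6,6)] -> total=22
Click 4 (3,1) count=2: revealed 1 new [(3,1)] -> total=23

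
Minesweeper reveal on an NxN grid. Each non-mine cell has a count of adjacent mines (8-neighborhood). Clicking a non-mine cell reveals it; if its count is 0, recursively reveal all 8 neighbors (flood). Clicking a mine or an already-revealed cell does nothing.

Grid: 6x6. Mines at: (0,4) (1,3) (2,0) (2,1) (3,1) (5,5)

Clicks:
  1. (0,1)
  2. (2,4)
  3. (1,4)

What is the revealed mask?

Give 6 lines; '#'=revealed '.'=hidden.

Click 1 (0,1) count=0: revealed 6 new [(0,0) (0,1) (0,2) (1,0) (1,1) (1,2)] -> total=6
Click 2 (2,4) count=1: revealed 1 new [(2,4)] -> total=7
Click 3 (1,4) count=2: revealed 1 new [(1,4)] -> total=8

Answer: ###...
###.#.
....#.
......
......
......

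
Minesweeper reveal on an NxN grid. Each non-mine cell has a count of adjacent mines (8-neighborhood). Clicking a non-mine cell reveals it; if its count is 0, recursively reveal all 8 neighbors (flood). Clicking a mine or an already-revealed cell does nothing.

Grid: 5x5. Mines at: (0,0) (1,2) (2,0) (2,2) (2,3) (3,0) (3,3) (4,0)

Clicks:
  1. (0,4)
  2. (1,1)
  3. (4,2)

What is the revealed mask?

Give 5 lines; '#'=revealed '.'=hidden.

Answer: ...##
.#.##
.....
.....
..#..

Derivation:
Click 1 (0,4) count=0: revealed 4 new [(0,3) (0,4) (1,3) (1,4)] -> total=4
Click 2 (1,1) count=4: revealed 1 new [(1,1)] -> total=5
Click 3 (4,2) count=1: revealed 1 new [(4,2)] -> total=6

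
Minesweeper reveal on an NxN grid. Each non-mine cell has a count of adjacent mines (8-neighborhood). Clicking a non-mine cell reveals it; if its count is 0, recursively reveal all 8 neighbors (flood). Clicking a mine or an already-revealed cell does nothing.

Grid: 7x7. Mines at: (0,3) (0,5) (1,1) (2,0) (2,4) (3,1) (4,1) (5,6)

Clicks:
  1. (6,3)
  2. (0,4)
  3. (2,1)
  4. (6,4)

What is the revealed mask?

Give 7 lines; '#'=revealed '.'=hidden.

Click 1 (6,3) count=0: revealed 20 new [(3,2) (3,3) (3,4) (3,5) (4,2) (4,3) (4,4) (4,5) (5,0) (5,1) (5,2) (5,3) (5,4) (5,5) (6,0) (6,1) (6,2) (6,3) (6,4) (6,5)] -> total=20
Click 2 (0,4) count=2: revealed 1 new [(0,4)] -> total=21
Click 3 (2,1) count=3: revealed 1 new [(2,1)] -> total=22
Click 4 (6,4) count=0: revealed 0 new [(none)] -> total=22

Answer: ....#..
.......
.#.....
..####.
..####.
######.
######.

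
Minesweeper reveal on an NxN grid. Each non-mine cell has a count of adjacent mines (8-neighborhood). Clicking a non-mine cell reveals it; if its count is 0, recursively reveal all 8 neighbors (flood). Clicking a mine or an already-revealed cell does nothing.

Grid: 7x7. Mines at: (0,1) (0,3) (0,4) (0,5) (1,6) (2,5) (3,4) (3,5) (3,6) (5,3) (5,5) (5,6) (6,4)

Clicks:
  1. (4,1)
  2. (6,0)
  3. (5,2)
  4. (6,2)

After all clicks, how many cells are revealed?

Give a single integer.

Click 1 (4,1) count=0: revealed 22 new [(1,0) (1,1) (1,2) (1,3) (2,0) (2,1) (2,2) (2,3) (3,0) (3,1) (3,2) (3,3) (4,0) (4,1) (4,2) (4,3) (5,0) (5,1) (5,2) (6,0) (6,1) (6,2)] -> total=22
Click 2 (6,0) count=0: revealed 0 new [(none)] -> total=22
Click 3 (5,2) count=1: revealed 0 new [(none)] -> total=22
Click 4 (6,2) count=1: revealed 0 new [(none)] -> total=22

Answer: 22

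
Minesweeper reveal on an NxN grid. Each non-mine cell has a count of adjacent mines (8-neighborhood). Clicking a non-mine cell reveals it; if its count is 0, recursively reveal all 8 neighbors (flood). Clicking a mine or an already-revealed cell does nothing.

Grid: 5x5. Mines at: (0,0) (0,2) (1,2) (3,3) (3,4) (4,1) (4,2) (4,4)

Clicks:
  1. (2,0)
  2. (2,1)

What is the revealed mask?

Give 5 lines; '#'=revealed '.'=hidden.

Click 1 (2,0) count=0: revealed 6 new [(1,0) (1,1) (2,0) (2,1) (3,0) (3,1)] -> total=6
Click 2 (2,1) count=1: revealed 0 new [(none)] -> total=6

Answer: .....
##...
##...
##...
.....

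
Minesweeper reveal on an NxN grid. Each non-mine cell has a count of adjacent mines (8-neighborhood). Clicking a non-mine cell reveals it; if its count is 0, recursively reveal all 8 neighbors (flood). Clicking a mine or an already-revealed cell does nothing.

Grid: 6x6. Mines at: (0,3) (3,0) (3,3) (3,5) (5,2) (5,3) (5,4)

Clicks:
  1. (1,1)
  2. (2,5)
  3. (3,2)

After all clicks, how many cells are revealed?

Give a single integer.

Answer: 11

Derivation:
Click 1 (1,1) count=0: revealed 9 new [(0,0) (0,1) (0,2) (1,0) (1,1) (1,2) (2,0) (2,1) (2,2)] -> total=9
Click 2 (2,5) count=1: revealed 1 new [(2,5)] -> total=10
Click 3 (3,2) count=1: revealed 1 new [(3,2)] -> total=11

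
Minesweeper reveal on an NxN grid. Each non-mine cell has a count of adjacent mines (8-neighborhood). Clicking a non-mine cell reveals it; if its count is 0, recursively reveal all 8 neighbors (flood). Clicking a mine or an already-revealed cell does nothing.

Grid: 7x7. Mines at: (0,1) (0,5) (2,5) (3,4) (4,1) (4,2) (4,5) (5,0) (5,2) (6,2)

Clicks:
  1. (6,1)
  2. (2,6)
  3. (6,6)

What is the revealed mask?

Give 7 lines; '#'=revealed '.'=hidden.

Click 1 (6,1) count=3: revealed 1 new [(6,1)] -> total=1
Click 2 (2,6) count=1: revealed 1 new [(2,6)] -> total=2
Click 3 (6,6) count=0: revealed 8 new [(5,3) (5,4) (5,5) (5,6) (6,3) (6,4) (6,5) (6,6)] -> total=10

Answer: .......
.......
......#
.......
.......
...####
.#.####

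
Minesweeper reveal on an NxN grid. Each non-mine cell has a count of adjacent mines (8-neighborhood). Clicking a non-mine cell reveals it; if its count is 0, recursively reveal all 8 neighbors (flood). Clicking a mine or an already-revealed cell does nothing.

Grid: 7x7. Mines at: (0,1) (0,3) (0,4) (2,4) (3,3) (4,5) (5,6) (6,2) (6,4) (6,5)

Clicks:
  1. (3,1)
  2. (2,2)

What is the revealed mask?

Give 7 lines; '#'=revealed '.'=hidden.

Click 1 (3,1) count=0: revealed 17 new [(1,0) (1,1) (1,2) (2,0) (2,1) (2,2) (3,0) (3,1) (3,2) (4,0) (4,1) (4,2) (5,0) (5,1) (5,2) (6,0) (6,1)] -> total=17
Click 2 (2,2) count=1: revealed 0 new [(none)] -> total=17

Answer: .......
###....
###....
###....
###....
###....
##.....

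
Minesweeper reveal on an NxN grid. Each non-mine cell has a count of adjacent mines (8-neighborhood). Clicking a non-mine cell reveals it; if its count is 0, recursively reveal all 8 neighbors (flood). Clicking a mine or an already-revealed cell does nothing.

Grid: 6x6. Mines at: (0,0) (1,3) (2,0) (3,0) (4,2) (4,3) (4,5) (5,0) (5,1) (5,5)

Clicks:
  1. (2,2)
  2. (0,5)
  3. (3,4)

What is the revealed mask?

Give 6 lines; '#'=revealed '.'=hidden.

Click 1 (2,2) count=1: revealed 1 new [(2,2)] -> total=1
Click 2 (0,5) count=0: revealed 8 new [(0,4) (0,5) (1,4) (1,5) (2,4) (2,5) (3,4) (3,5)] -> total=9
Click 3 (3,4) count=2: revealed 0 new [(none)] -> total=9

Answer: ....##
....##
..#.##
....##
......
......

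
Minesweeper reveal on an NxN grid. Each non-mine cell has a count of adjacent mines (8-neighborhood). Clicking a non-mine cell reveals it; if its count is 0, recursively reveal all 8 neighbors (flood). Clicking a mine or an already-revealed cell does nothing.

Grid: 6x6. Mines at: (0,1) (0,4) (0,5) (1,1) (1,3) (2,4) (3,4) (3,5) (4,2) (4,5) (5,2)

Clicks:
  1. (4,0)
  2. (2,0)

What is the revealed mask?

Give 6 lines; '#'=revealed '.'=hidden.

Click 1 (4,0) count=0: revealed 8 new [(2,0) (2,1) (3,0) (3,1) (4,0) (4,1) (5,0) (5,1)] -> total=8
Click 2 (2,0) count=1: revealed 0 new [(none)] -> total=8

Answer: ......
......
##....
##....
##....
##....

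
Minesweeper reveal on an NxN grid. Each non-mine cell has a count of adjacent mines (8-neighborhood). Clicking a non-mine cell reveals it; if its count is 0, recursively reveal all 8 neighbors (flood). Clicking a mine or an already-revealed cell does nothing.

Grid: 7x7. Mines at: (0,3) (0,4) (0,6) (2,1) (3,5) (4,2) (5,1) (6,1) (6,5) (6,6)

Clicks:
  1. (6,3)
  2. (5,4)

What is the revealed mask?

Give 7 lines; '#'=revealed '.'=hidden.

Answer: .......
.......
.......
.......
.......
..###..
..###..

Derivation:
Click 1 (6,3) count=0: revealed 6 new [(5,2) (5,3) (5,4) (6,2) (6,3) (6,4)] -> total=6
Click 2 (5,4) count=1: revealed 0 new [(none)] -> total=6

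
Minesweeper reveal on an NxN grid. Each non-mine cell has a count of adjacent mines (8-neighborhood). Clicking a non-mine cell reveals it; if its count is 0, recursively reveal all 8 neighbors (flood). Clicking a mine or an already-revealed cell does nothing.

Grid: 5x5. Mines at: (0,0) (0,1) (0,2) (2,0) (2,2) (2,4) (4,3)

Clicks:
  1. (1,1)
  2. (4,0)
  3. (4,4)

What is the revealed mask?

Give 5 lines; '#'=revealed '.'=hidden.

Answer: .....
.#...
.....
###..
###.#

Derivation:
Click 1 (1,1) count=5: revealed 1 new [(1,1)] -> total=1
Click 2 (4,0) count=0: revealed 6 new [(3,0) (3,1) (3,2) (4,0) (4,1) (4,2)] -> total=7
Click 3 (4,4) count=1: revealed 1 new [(4,4)] -> total=8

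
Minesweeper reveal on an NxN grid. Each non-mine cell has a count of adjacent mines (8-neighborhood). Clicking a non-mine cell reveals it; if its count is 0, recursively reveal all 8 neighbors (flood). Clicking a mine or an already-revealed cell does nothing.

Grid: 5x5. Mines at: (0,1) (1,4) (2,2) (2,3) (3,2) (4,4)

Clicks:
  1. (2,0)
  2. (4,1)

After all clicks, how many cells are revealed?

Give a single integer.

Answer: 8

Derivation:
Click 1 (2,0) count=0: revealed 8 new [(1,0) (1,1) (2,0) (2,1) (3,0) (3,1) (4,0) (4,1)] -> total=8
Click 2 (4,1) count=1: revealed 0 new [(none)] -> total=8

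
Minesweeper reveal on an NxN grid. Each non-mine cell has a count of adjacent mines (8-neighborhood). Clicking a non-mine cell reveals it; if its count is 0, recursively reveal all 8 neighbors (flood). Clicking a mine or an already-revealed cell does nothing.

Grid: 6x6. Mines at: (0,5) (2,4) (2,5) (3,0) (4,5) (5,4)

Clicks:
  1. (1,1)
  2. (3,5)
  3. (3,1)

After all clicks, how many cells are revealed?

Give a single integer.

Click 1 (1,1) count=0: revealed 25 new [(0,0) (0,1) (0,2) (0,3) (0,4) (1,0) (1,1) (1,2) (1,3) (1,4) (2,0) (2,1) (2,2) (2,3) (3,1) (3,2) (3,3) (4,0) (4,1) (4,2) (4,3) (5,0) (5,1) (5,2) (5,3)] -> total=25
Click 2 (3,5) count=3: revealed 1 new [(3,5)] -> total=26
Click 3 (3,1) count=1: revealed 0 new [(none)] -> total=26

Answer: 26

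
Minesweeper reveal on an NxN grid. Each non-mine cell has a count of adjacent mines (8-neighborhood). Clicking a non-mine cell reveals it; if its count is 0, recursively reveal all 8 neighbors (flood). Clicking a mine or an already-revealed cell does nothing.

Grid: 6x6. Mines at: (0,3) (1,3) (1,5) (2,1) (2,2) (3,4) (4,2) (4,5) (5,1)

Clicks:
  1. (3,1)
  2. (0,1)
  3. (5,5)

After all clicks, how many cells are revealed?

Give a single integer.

Click 1 (3,1) count=3: revealed 1 new [(3,1)] -> total=1
Click 2 (0,1) count=0: revealed 6 new [(0,0) (0,1) (0,2) (1,0) (1,1) (1,2)] -> total=7
Click 3 (5,5) count=1: revealed 1 new [(5,5)] -> total=8

Answer: 8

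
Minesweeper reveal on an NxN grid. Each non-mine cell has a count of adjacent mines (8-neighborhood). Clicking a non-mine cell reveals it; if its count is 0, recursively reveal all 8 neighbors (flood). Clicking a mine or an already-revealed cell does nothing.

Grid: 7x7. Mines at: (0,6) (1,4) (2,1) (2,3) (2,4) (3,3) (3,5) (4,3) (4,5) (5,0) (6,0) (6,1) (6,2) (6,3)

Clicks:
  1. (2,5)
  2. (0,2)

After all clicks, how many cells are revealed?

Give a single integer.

Click 1 (2,5) count=3: revealed 1 new [(2,5)] -> total=1
Click 2 (0,2) count=0: revealed 8 new [(0,0) (0,1) (0,2) (0,3) (1,0) (1,1) (1,2) (1,3)] -> total=9

Answer: 9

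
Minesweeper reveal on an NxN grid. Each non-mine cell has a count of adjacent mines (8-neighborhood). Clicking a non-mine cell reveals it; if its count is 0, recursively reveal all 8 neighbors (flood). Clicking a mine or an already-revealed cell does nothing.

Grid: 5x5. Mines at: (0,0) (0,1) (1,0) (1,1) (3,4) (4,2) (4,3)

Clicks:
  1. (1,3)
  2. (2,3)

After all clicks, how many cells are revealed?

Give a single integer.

Click 1 (1,3) count=0: revealed 9 new [(0,2) (0,3) (0,4) (1,2) (1,3) (1,4) (2,2) (2,3) (2,4)] -> total=9
Click 2 (2,3) count=1: revealed 0 new [(none)] -> total=9

Answer: 9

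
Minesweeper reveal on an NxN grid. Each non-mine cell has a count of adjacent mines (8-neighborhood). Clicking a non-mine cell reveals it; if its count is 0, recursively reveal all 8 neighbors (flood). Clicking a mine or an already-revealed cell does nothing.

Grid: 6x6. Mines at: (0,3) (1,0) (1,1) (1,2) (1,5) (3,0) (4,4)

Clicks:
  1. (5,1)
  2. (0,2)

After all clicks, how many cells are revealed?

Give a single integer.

Answer: 15

Derivation:
Click 1 (5,1) count=0: revealed 14 new [(2,1) (2,2) (2,3) (3,1) (3,2) (3,3) (4,0) (4,1) (4,2) (4,3) (5,0) (5,1) (5,2) (5,3)] -> total=14
Click 2 (0,2) count=3: revealed 1 new [(0,2)] -> total=15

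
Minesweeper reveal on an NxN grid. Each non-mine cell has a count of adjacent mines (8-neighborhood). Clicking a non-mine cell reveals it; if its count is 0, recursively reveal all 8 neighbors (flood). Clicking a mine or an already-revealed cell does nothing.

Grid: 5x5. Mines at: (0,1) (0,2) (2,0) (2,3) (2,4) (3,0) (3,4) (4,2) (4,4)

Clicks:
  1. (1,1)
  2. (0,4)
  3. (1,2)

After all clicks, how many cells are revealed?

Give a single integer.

Answer: 6

Derivation:
Click 1 (1,1) count=3: revealed 1 new [(1,1)] -> total=1
Click 2 (0,4) count=0: revealed 4 new [(0,3) (0,4) (1,3) (1,4)] -> total=5
Click 3 (1,2) count=3: revealed 1 new [(1,2)] -> total=6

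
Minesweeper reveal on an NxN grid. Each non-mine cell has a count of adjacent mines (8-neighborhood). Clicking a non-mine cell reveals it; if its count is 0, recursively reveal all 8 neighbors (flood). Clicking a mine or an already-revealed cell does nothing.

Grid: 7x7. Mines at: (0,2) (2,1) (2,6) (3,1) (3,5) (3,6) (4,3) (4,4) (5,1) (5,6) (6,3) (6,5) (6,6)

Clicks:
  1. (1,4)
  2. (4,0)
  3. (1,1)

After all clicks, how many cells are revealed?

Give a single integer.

Answer: 18

Derivation:
Click 1 (1,4) count=0: revealed 16 new [(0,3) (0,4) (0,5) (0,6) (1,2) (1,3) (1,4) (1,5) (1,6) (2,2) (2,3) (2,4) (2,5) (3,2) (3,3) (3,4)] -> total=16
Click 2 (4,0) count=2: revealed 1 new [(4,0)] -> total=17
Click 3 (1,1) count=2: revealed 1 new [(1,1)] -> total=18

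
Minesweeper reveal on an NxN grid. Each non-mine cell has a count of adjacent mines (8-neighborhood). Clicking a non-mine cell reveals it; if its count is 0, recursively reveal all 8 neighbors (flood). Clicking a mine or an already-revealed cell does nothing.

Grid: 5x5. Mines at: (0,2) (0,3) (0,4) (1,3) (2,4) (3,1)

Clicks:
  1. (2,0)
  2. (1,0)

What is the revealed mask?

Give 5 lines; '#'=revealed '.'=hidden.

Answer: ##...
##...
##...
.....
.....

Derivation:
Click 1 (2,0) count=1: revealed 1 new [(2,0)] -> total=1
Click 2 (1,0) count=0: revealed 5 new [(0,0) (0,1) (1,0) (1,1) (2,1)] -> total=6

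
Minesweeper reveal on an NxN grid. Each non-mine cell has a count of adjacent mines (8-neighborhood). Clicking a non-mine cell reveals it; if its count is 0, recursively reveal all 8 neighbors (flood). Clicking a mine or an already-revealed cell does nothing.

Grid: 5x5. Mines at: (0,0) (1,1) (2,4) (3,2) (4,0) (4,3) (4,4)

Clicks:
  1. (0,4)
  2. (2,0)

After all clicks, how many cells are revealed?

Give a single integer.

Answer: 7

Derivation:
Click 1 (0,4) count=0: revealed 6 new [(0,2) (0,3) (0,4) (1,2) (1,3) (1,4)] -> total=6
Click 2 (2,0) count=1: revealed 1 new [(2,0)] -> total=7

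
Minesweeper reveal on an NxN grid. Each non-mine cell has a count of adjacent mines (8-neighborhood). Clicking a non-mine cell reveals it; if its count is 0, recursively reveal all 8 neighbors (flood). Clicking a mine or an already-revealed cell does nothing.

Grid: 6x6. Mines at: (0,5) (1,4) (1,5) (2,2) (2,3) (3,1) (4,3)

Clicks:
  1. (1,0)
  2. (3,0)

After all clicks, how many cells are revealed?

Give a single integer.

Click 1 (1,0) count=0: revealed 10 new [(0,0) (0,1) (0,2) (0,3) (1,0) (1,1) (1,2) (1,3) (2,0) (2,1)] -> total=10
Click 2 (3,0) count=1: revealed 1 new [(3,0)] -> total=11

Answer: 11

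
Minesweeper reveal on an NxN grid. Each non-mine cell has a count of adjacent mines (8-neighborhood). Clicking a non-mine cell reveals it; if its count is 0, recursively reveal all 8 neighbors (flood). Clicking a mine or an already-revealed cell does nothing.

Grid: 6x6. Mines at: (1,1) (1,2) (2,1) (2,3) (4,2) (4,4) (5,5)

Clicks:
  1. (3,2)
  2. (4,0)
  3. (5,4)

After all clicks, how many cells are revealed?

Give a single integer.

Answer: 8

Derivation:
Click 1 (3,2) count=3: revealed 1 new [(3,2)] -> total=1
Click 2 (4,0) count=0: revealed 6 new [(3,0) (3,1) (4,0) (4,1) (5,0) (5,1)] -> total=7
Click 3 (5,4) count=2: revealed 1 new [(5,4)] -> total=8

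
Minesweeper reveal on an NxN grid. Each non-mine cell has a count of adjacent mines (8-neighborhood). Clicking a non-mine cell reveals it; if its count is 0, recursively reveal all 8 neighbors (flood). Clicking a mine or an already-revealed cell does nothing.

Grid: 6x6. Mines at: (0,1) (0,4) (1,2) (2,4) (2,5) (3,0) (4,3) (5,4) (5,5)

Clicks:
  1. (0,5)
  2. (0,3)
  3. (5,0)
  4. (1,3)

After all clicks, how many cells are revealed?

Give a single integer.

Answer: 9

Derivation:
Click 1 (0,5) count=1: revealed 1 new [(0,5)] -> total=1
Click 2 (0,3) count=2: revealed 1 new [(0,3)] -> total=2
Click 3 (5,0) count=0: revealed 6 new [(4,0) (4,1) (4,2) (5,0) (5,1) (5,2)] -> total=8
Click 4 (1,3) count=3: revealed 1 new [(1,3)] -> total=9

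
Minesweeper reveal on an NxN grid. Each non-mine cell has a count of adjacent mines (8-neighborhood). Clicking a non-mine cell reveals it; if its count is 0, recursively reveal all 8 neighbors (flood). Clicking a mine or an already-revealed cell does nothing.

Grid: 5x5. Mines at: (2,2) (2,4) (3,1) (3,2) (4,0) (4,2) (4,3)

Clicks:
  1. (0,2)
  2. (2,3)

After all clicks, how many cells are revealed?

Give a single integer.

Click 1 (0,2) count=0: revealed 12 new [(0,0) (0,1) (0,2) (0,3) (0,4) (1,0) (1,1) (1,2) (1,3) (1,4) (2,0) (2,1)] -> total=12
Click 2 (2,3) count=3: revealed 1 new [(2,3)] -> total=13

Answer: 13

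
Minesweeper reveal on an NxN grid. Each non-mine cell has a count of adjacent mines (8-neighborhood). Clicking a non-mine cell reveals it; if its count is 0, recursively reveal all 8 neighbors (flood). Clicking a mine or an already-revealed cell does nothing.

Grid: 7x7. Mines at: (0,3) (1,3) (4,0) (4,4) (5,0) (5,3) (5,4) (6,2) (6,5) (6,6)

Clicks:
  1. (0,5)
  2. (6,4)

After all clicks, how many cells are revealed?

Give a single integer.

Answer: 17

Derivation:
Click 1 (0,5) count=0: revealed 16 new [(0,4) (0,5) (0,6) (1,4) (1,5) (1,6) (2,4) (2,5) (2,6) (3,4) (3,5) (3,6) (4,5) (4,6) (5,5) (5,6)] -> total=16
Click 2 (6,4) count=3: revealed 1 new [(6,4)] -> total=17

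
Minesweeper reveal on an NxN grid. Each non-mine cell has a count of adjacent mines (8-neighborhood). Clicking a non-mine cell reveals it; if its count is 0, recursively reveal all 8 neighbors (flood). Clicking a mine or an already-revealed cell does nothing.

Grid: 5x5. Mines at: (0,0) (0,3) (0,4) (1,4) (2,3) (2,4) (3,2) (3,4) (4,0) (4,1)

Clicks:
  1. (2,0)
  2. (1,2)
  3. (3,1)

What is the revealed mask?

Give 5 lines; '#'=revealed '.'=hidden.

Answer: .....
###..
##...
##...
.....

Derivation:
Click 1 (2,0) count=0: revealed 6 new [(1,0) (1,1) (2,0) (2,1) (3,0) (3,1)] -> total=6
Click 2 (1,2) count=2: revealed 1 new [(1,2)] -> total=7
Click 3 (3,1) count=3: revealed 0 new [(none)] -> total=7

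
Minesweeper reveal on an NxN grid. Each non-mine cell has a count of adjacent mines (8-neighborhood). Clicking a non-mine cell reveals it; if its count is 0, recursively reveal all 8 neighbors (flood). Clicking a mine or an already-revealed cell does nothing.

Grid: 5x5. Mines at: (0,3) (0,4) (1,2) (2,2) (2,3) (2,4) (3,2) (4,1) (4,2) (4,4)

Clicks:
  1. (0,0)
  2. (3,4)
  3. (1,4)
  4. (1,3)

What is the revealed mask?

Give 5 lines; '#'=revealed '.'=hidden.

Click 1 (0,0) count=0: revealed 8 new [(0,0) (0,1) (1,0) (1,1) (2,0) (2,1) (3,0) (3,1)] -> total=8
Click 2 (3,4) count=3: revealed 1 new [(3,4)] -> total=9
Click 3 (1,4) count=4: revealed 1 new [(1,4)] -> total=10
Click 4 (1,3) count=6: revealed 1 new [(1,3)] -> total=11

Answer: ##...
##.##
##...
##..#
.....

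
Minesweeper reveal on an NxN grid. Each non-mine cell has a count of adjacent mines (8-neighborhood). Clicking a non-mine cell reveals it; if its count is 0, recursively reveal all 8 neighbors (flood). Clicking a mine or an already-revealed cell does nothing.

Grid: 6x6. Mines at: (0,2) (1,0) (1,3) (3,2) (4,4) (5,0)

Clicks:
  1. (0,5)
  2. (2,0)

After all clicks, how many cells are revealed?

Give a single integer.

Answer: 9

Derivation:
Click 1 (0,5) count=0: revealed 8 new [(0,4) (0,5) (1,4) (1,5) (2,4) (2,5) (3,4) (3,5)] -> total=8
Click 2 (2,0) count=1: revealed 1 new [(2,0)] -> total=9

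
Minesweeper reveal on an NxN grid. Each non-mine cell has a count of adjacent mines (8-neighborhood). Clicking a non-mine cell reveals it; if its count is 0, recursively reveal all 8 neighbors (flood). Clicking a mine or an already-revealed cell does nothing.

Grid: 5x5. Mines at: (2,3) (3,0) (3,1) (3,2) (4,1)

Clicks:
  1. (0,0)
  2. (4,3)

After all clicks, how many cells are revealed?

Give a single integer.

Click 1 (0,0) count=0: revealed 13 new [(0,0) (0,1) (0,2) (0,3) (0,4) (1,0) (1,1) (1,2) (1,3) (1,4) (2,0) (2,1) (2,2)] -> total=13
Click 2 (4,3) count=1: revealed 1 new [(4,3)] -> total=14

Answer: 14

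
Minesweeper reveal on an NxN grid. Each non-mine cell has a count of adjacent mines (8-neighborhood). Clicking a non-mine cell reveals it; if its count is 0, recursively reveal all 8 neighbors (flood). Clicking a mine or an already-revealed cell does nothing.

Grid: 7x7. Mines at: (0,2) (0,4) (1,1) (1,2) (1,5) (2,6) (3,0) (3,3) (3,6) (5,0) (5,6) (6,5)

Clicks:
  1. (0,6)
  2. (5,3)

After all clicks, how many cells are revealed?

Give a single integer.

Answer: 13

Derivation:
Click 1 (0,6) count=1: revealed 1 new [(0,6)] -> total=1
Click 2 (5,3) count=0: revealed 12 new [(4,1) (4,2) (4,3) (4,4) (5,1) (5,2) (5,3) (5,4) (6,1) (6,2) (6,3) (6,4)] -> total=13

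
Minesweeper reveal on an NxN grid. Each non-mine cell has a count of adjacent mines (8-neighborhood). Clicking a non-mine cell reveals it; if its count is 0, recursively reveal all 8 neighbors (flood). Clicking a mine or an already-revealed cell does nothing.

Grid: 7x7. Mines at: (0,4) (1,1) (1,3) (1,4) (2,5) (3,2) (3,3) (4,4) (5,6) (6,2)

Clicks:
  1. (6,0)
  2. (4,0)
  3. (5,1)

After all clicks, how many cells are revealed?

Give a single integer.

Click 1 (6,0) count=0: revealed 10 new [(2,0) (2,1) (3,0) (3,1) (4,0) (4,1) (5,0) (5,1) (6,0) (6,1)] -> total=10
Click 2 (4,0) count=0: revealed 0 new [(none)] -> total=10
Click 3 (5,1) count=1: revealed 0 new [(none)] -> total=10

Answer: 10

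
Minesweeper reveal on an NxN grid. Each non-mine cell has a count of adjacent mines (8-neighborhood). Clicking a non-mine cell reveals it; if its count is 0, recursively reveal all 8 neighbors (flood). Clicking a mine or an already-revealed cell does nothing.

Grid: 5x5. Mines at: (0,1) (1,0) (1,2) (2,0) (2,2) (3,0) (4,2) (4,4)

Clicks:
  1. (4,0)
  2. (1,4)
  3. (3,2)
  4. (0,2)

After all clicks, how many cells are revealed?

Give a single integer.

Answer: 11

Derivation:
Click 1 (4,0) count=1: revealed 1 new [(4,0)] -> total=1
Click 2 (1,4) count=0: revealed 8 new [(0,3) (0,4) (1,3) (1,4) (2,3) (2,4) (3,3) (3,4)] -> total=9
Click 3 (3,2) count=2: revealed 1 new [(3,2)] -> total=10
Click 4 (0,2) count=2: revealed 1 new [(0,2)] -> total=11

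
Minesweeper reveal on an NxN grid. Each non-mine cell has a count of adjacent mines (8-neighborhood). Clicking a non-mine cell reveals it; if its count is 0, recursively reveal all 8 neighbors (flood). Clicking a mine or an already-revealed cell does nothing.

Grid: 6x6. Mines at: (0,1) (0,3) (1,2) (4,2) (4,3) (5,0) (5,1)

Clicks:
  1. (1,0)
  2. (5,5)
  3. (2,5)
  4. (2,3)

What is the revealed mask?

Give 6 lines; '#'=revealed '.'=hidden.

Click 1 (1,0) count=1: revealed 1 new [(1,0)] -> total=1
Click 2 (5,5) count=0: revealed 15 new [(0,4) (0,5) (1,3) (1,4) (1,5) (2,3) (2,4) (2,5) (3,3) (3,4) (3,5) (4,4) (4,5) (5,4) (5,5)] -> total=16
Click 3 (2,5) count=0: revealed 0 new [(none)] -> total=16
Click 4 (2,3) count=1: revealed 0 new [(none)] -> total=16

Answer: ....##
#..###
...###
...###
....##
....##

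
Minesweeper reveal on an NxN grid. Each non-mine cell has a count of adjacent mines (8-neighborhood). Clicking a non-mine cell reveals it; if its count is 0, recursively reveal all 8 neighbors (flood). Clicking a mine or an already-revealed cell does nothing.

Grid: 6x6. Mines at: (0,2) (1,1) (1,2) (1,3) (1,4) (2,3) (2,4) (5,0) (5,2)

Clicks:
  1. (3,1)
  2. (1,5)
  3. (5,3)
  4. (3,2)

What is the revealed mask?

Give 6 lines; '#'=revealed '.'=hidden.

Click 1 (3,1) count=0: revealed 9 new [(2,0) (2,1) (2,2) (3,0) (3,1) (3,2) (4,0) (4,1) (4,2)] -> total=9
Click 2 (1,5) count=2: revealed 1 new [(1,5)] -> total=10
Click 3 (5,3) count=1: revealed 1 new [(5,3)] -> total=11
Click 4 (3,2) count=1: revealed 0 new [(none)] -> total=11

Answer: ......
.....#
###...
###...
###...
...#..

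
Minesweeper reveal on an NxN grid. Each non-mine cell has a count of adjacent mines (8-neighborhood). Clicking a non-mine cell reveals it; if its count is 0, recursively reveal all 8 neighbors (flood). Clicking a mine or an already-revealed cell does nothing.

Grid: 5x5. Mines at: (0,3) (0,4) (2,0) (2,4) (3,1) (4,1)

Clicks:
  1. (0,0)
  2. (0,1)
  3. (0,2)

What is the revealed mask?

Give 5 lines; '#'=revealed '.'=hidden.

Answer: ###..
###..
.....
.....
.....

Derivation:
Click 1 (0,0) count=0: revealed 6 new [(0,0) (0,1) (0,2) (1,0) (1,1) (1,2)] -> total=6
Click 2 (0,1) count=0: revealed 0 new [(none)] -> total=6
Click 3 (0,2) count=1: revealed 0 new [(none)] -> total=6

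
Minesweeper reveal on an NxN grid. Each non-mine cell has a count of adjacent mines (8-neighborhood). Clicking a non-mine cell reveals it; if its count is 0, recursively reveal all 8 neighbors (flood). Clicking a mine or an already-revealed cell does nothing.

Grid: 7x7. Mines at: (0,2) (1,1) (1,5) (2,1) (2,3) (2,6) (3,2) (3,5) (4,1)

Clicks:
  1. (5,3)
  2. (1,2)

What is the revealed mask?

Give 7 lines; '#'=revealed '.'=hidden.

Click 1 (5,3) count=0: revealed 19 new [(4,2) (4,3) (4,4) (4,5) (4,6) (5,0) (5,1) (5,2) (5,3) (5,4) (5,5) (5,6) (6,0) (6,1) (6,2) (6,3) (6,4) (6,5) (6,6)] -> total=19
Click 2 (1,2) count=4: revealed 1 new [(1,2)] -> total=20

Answer: .......
..#....
.......
.......
..#####
#######
#######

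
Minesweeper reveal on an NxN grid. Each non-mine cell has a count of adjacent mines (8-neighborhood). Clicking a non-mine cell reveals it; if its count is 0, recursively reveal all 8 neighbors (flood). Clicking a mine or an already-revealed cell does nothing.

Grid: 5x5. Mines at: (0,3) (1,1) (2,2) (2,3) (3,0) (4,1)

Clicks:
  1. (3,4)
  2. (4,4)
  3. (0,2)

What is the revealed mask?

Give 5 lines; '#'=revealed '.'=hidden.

Click 1 (3,4) count=1: revealed 1 new [(3,4)] -> total=1
Click 2 (4,4) count=0: revealed 5 new [(3,2) (3,3) (4,2) (4,3) (4,4)] -> total=6
Click 3 (0,2) count=2: revealed 1 new [(0,2)] -> total=7

Answer: ..#..
.....
.....
..###
..###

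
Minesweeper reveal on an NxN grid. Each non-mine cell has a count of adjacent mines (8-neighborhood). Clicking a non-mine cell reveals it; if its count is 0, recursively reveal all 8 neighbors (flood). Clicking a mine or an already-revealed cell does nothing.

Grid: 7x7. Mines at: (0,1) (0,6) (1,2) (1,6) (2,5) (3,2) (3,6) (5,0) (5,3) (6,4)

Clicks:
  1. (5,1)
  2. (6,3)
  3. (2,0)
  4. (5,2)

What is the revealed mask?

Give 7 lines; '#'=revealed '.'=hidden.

Click 1 (5,1) count=1: revealed 1 new [(5,1)] -> total=1
Click 2 (6,3) count=2: revealed 1 new [(6,3)] -> total=2
Click 3 (2,0) count=0: revealed 8 new [(1,0) (1,1) (2,0) (2,1) (3,0) (3,1) (4,0) (4,1)] -> total=10
Click 4 (5,2) count=1: revealed 1 new [(5,2)] -> total=11

Answer: .......
##.....
##.....
##.....
##.....
.##....
...#...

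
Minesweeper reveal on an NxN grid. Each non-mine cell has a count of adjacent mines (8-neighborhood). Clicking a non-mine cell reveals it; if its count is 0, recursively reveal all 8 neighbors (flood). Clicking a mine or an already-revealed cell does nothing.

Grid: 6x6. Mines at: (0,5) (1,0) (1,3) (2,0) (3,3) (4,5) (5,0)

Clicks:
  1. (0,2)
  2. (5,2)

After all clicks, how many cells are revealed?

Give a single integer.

Answer: 9

Derivation:
Click 1 (0,2) count=1: revealed 1 new [(0,2)] -> total=1
Click 2 (5,2) count=0: revealed 8 new [(4,1) (4,2) (4,3) (4,4) (5,1) (5,2) (5,3) (5,4)] -> total=9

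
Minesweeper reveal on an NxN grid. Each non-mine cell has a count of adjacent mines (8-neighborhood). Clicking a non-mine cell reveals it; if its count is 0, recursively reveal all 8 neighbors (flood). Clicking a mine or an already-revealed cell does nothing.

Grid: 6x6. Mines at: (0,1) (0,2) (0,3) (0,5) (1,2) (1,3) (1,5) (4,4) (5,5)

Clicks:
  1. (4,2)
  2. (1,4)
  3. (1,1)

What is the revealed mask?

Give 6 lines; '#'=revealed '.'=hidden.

Click 1 (4,2) count=0: revealed 18 new [(1,0) (1,1) (2,0) (2,1) (2,2) (2,3) (3,0) (3,1) (3,2) (3,3) (4,0) (4,1) (4,2) (4,3) (5,0) (5,1) (5,2) (5,3)] -> total=18
Click 2 (1,4) count=4: revealed 1 new [(1,4)] -> total=19
Click 3 (1,1) count=3: revealed 0 new [(none)] -> total=19

Answer: ......
##..#.
####..
####..
####..
####..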